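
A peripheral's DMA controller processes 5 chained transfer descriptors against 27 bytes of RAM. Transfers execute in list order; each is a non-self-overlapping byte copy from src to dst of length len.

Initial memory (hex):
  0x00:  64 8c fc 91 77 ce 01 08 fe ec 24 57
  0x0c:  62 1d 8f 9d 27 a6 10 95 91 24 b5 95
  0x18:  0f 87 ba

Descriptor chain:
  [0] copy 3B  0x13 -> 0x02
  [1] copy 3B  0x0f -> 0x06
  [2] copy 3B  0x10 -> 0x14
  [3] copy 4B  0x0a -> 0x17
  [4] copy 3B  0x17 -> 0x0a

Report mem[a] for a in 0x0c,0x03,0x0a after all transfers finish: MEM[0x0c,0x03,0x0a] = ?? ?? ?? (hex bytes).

MEM[0x0c,0x03,0x0a] = 62 91 24

D0: mem[0x02..0x04] <- [95 91 24]
D1: mem[0x06..0x08] <- [9d 27 a6]
D2: mem[0x14..0x16] <- [27 a6 10]
D3: mem[0x17..0x1a] <- [24 57 62 1d]
D4: mem[0x0a..0x0c] <- [24 57 62]
query mem[0x0c]=0x62, mem[0x03]=0x91, mem[0x0a]=0x24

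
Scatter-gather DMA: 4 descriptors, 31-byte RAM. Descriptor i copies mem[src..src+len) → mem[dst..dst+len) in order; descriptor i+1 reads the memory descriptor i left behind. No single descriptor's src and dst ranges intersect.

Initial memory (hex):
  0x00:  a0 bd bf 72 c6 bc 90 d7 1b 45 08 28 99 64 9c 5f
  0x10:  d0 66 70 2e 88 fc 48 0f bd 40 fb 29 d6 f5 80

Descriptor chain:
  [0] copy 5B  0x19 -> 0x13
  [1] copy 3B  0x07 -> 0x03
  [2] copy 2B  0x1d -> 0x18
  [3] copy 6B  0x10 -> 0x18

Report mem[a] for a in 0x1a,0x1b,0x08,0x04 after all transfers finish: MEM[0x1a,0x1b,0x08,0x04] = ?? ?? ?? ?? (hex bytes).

D0: mem[0x13..0x17] <- [40 fb 29 d6 f5]
D1: mem[0x03..0x05] <- [d7 1b 45]
D2: mem[0x18..0x19] <- [f5 80]
D3: mem[0x18..0x1d] <- [d0 66 70 40 fb 29]
query mem[0x1a]=0x70, mem[0x1b]=0x40, mem[0x08]=0x1b, mem[0x04]=0x1b

MEM[0x1a,0x1b,0x08,0x04] = 70 40 1b 1b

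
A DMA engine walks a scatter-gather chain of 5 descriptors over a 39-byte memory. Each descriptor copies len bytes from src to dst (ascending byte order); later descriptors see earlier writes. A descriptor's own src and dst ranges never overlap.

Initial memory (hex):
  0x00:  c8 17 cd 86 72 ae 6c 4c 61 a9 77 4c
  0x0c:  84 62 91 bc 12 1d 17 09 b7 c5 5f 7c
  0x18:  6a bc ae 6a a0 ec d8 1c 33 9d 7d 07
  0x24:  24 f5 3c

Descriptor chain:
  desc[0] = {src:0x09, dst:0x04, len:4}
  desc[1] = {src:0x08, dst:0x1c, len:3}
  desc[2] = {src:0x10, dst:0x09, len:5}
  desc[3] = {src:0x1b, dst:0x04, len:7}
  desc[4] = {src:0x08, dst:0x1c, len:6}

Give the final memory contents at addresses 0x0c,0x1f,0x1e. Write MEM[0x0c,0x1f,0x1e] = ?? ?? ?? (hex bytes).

#0 dst[0x04+4] := {0xa9,0x77,0x4c,0x84}
#1 dst[0x1c+3] := {0x61,0xa9,0x77}
#2 dst[0x09+5] := {0x12,0x1d,0x17,0x09,0xb7}
#3 dst[0x04+7] := {0x6a,0x61,0xa9,0x77,0x1c,0x33,0x9d}
#4 dst[0x1c+6] := {0x1c,0x33,0x9d,0x17,0x09,0xb7}
query mem[0x0c]=0x09, mem[0x1f]=0x17, mem[0x1e]=0x9d

MEM[0x0c,0x1f,0x1e] = 09 17 9d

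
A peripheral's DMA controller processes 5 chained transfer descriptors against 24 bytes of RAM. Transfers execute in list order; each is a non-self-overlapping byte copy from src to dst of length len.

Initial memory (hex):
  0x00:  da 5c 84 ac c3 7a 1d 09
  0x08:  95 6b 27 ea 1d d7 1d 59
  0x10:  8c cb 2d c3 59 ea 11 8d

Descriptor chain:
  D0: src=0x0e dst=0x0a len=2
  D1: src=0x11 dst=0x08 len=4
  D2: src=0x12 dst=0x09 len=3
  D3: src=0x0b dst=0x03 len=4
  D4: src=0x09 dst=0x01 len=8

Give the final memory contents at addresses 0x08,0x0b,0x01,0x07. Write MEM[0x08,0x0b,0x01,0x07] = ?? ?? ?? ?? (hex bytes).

MEM[0x08,0x0b,0x01,0x07] = 8c 59 2d 59

#0 dst[0x0a+2] := {0x1d,0x59}
#1 dst[0x08+4] := {0xcb,0x2d,0xc3,0x59}
#2 dst[0x09+3] := {0x2d,0xc3,0x59}
#3 dst[0x03+4] := {0x59,0x1d,0xd7,0x1d}
#4 dst[0x01+8] := {0x2d,0xc3,0x59,0x1d,0xd7,0x1d,0x59,0x8c}
query mem[0x08]=0x8c, mem[0x0b]=0x59, mem[0x01]=0x2d, mem[0x07]=0x59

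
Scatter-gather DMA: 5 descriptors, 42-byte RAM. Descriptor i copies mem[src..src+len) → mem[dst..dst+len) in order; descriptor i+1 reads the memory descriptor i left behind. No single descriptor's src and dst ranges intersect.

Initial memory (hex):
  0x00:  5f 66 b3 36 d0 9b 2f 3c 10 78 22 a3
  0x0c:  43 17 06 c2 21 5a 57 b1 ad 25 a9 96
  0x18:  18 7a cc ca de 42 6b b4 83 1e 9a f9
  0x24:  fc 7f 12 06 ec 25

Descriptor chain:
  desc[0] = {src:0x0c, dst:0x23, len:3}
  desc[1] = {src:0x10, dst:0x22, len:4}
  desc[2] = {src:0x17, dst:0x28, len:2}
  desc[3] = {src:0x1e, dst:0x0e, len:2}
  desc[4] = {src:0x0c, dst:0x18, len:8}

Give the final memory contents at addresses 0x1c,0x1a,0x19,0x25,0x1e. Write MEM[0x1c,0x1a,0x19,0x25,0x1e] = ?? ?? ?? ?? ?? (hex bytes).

MEM[0x1c,0x1a,0x19,0x25,0x1e] = 21 6b 17 b1 57

#0 dst[0x23+3] := {0x43,0x17,0x06}
#1 dst[0x22+4] := {0x21,0x5a,0x57,0xb1}
#2 dst[0x28+2] := {0x96,0x18}
#3 dst[0x0e+2] := {0x6b,0xb4}
#4 dst[0x18+8] := {0x43,0x17,0x6b,0xb4,0x21,0x5a,0x57,0xb1}
query mem[0x1c]=0x21, mem[0x1a]=0x6b, mem[0x19]=0x17, mem[0x25]=0xb1, mem[0x1e]=0x57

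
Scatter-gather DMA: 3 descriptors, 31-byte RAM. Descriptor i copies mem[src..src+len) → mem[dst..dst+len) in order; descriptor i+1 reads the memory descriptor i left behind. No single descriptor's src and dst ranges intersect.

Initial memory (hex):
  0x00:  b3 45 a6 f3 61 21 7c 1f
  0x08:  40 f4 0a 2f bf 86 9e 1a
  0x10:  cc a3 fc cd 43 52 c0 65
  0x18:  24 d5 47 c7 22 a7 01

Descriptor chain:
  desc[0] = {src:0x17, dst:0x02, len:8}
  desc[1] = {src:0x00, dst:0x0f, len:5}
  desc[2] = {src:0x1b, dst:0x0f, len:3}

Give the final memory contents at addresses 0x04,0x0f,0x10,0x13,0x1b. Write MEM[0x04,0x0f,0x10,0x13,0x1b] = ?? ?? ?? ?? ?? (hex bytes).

MEM[0x04,0x0f,0x10,0x13,0x1b] = d5 c7 22 d5 c7

[0] 0x17->0x02 len=8 : 65 24 d5 47 c7 22 a7 01
[1] 0x00->0x0f len=5 : b3 45 65 24 d5
[2] 0x1b->0x0f len=3 : c7 22 a7
query mem[0x04]=0xd5, mem[0x0f]=0xc7, mem[0x10]=0x22, mem[0x13]=0xd5, mem[0x1b]=0xc7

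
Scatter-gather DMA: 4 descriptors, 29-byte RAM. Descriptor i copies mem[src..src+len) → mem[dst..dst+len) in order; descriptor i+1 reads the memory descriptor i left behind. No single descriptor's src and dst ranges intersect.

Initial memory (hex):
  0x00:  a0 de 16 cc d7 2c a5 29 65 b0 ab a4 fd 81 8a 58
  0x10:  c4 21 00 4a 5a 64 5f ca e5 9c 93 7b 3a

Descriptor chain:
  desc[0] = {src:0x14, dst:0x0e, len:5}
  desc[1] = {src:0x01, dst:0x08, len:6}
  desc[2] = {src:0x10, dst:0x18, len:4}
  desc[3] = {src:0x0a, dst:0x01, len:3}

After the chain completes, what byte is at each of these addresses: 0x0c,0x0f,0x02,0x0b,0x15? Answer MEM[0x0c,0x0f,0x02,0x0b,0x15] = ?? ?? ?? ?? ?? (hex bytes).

[0] 0x14->0x0e len=5 : 5a 64 5f ca e5
[1] 0x01->0x08 len=6 : de 16 cc d7 2c a5
[2] 0x10->0x18 len=4 : 5f ca e5 4a
[3] 0x0a->0x01 len=3 : cc d7 2c
query mem[0x0c]=0x2c, mem[0x0f]=0x64, mem[0x02]=0xd7, mem[0x0b]=0xd7, mem[0x15]=0x64

MEM[0x0c,0x0f,0x02,0x0b,0x15] = 2c 64 d7 d7 64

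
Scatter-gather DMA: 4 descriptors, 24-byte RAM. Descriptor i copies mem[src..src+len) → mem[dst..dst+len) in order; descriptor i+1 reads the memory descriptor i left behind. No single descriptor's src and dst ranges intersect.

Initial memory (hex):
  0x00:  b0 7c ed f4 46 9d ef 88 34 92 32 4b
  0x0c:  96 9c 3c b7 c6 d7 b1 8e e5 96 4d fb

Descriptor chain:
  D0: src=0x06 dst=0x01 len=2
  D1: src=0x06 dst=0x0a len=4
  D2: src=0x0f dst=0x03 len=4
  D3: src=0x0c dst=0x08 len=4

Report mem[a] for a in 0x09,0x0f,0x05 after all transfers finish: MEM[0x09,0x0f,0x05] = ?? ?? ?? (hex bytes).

MEM[0x09,0x0f,0x05] = 92 b7 d7

  after D0: wrote 2B at 0x01 = ef88
  after D1: wrote 4B at 0x0a = ef883492
  after D2: wrote 4B at 0x03 = b7c6d7b1
  after D3: wrote 4B at 0x08 = 34923cb7
query mem[0x09]=0x92, mem[0x0f]=0xb7, mem[0x05]=0xd7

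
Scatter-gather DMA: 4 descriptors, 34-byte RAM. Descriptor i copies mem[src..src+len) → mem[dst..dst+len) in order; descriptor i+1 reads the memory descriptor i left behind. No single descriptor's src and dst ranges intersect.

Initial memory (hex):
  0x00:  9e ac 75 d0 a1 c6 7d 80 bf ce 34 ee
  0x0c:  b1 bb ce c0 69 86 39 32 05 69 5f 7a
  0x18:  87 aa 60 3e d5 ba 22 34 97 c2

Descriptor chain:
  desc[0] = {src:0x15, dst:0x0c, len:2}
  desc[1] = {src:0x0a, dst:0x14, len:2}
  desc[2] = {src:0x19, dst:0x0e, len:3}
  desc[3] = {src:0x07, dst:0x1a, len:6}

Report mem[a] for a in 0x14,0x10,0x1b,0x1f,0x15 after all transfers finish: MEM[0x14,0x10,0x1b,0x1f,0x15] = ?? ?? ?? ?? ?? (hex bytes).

  after D0: wrote 2B at 0x0c = 695f
  after D1: wrote 2B at 0x14 = 34ee
  after D2: wrote 3B at 0x0e = aa603e
  after D3: wrote 6B at 0x1a = 80bfce34ee69
query mem[0x14]=0x34, mem[0x10]=0x3e, mem[0x1b]=0xbf, mem[0x1f]=0x69, mem[0x15]=0xee

MEM[0x14,0x10,0x1b,0x1f,0x15] = 34 3e bf 69 ee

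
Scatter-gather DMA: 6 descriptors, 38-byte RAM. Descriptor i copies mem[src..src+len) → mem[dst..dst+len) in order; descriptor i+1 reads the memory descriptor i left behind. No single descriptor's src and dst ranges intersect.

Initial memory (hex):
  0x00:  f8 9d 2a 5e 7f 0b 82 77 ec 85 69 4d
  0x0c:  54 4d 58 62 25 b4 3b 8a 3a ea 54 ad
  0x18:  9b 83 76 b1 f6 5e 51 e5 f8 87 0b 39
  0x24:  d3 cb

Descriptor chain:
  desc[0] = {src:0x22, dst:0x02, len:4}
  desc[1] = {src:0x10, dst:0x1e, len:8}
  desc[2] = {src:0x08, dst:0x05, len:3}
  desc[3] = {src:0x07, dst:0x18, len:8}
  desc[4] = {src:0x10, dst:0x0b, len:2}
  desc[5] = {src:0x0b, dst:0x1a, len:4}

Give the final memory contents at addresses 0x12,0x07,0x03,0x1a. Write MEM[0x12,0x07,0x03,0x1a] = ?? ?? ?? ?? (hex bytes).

  after D0: wrote 4B at 0x02 = 0b39d3cb
  after D1: wrote 8B at 0x1e = 25b43b8a3aea54ad
  after D2: wrote 3B at 0x05 = ec8569
  after D3: wrote 8B at 0x18 = 69ec85694d544d58
  after D4: wrote 2B at 0x0b = 25b4
  after D5: wrote 4B at 0x1a = 25b44d58
query mem[0x12]=0x3b, mem[0x07]=0x69, mem[0x03]=0x39, mem[0x1a]=0x25

MEM[0x12,0x07,0x03,0x1a] = 3b 69 39 25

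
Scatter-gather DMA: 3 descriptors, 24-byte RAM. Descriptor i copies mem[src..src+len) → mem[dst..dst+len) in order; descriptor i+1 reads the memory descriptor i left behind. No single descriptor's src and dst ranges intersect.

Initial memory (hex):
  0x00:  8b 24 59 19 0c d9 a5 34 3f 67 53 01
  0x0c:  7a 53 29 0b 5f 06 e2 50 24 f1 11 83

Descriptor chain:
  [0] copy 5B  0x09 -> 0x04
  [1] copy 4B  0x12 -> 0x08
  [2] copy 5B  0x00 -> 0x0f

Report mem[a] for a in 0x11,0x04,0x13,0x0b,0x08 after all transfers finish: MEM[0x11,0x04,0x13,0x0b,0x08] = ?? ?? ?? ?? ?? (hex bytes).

MEM[0x11,0x04,0x13,0x0b,0x08] = 59 67 67 f1 e2

[0] 0x09->0x04 len=5 : 67 53 01 7a 53
[1] 0x12->0x08 len=4 : e2 50 24 f1
[2] 0x00->0x0f len=5 : 8b 24 59 19 67
query mem[0x11]=0x59, mem[0x04]=0x67, mem[0x13]=0x67, mem[0x0b]=0xf1, mem[0x08]=0xe2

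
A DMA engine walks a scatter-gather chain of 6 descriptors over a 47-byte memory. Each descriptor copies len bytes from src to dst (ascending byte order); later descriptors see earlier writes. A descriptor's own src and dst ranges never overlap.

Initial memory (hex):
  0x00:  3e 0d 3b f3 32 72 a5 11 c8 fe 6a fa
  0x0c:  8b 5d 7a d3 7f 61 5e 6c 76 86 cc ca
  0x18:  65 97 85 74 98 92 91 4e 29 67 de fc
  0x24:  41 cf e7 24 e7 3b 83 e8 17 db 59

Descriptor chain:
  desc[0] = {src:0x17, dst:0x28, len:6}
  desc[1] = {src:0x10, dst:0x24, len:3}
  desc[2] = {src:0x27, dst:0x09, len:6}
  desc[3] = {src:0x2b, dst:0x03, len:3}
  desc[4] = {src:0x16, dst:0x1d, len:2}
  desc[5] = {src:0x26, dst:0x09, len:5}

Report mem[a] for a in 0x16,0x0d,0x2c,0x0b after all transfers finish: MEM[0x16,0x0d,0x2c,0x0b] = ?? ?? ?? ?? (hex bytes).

[0] 0x17->0x28 len=6 : ca 65 97 85 74 98
[1] 0x10->0x24 len=3 : 7f 61 5e
[2] 0x27->0x09 len=6 : 24 ca 65 97 85 74
[3] 0x2b->0x03 len=3 : 85 74 98
[4] 0x16->0x1d len=2 : cc ca
[5] 0x26->0x09 len=5 : 5e 24 ca 65 97
query mem[0x16]=0xcc, mem[0x0d]=0x97, mem[0x2c]=0x74, mem[0x0b]=0xca

MEM[0x16,0x0d,0x2c,0x0b] = cc 97 74 ca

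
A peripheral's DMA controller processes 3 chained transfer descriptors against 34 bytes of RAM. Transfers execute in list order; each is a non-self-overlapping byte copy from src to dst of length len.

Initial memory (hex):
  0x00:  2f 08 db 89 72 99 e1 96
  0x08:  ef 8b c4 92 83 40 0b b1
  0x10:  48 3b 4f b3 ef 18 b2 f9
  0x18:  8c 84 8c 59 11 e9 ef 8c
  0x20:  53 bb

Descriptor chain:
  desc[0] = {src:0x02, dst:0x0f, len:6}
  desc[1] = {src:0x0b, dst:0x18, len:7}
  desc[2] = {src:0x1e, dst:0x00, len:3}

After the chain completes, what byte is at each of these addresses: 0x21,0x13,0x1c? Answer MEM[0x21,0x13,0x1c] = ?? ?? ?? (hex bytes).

MEM[0x21,0x13,0x1c] = bb e1 db

[0] 0x02->0x0f len=6 : db 89 72 99 e1 96
[1] 0x0b->0x18 len=7 : 92 83 40 0b db 89 72
[2] 0x1e->0x00 len=3 : 72 8c 53
query mem[0x21]=0xbb, mem[0x13]=0xe1, mem[0x1c]=0xdb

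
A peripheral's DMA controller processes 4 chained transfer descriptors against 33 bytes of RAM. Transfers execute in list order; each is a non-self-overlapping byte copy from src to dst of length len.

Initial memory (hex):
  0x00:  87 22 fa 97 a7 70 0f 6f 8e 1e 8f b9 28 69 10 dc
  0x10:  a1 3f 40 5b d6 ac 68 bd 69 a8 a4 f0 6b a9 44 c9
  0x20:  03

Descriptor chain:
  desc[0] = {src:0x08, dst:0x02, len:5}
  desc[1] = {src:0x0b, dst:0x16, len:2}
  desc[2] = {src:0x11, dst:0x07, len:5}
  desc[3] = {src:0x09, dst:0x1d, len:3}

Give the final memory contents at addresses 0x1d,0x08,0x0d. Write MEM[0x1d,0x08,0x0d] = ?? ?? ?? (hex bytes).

MEM[0x1d,0x08,0x0d] = 5b 40 69

D0: mem[0x02..0x06] <- [8e 1e 8f b9 28]
D1: mem[0x16..0x17] <- [b9 28]
D2: mem[0x07..0x0b] <- [3f 40 5b d6 ac]
D3: mem[0x1d..0x1f] <- [5b d6 ac]
query mem[0x1d]=0x5b, mem[0x08]=0x40, mem[0x0d]=0x69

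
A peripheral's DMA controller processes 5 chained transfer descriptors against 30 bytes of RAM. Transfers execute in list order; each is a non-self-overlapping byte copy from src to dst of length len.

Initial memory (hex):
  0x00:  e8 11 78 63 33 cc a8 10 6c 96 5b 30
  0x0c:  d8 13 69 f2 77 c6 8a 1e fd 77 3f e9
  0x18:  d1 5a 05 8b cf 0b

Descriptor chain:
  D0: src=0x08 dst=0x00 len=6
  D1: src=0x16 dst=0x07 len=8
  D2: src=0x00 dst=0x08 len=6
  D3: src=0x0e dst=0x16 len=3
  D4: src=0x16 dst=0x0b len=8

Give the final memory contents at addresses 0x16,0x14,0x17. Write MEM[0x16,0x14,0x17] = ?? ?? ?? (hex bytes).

  after D0: wrote 6B at 0x00 = 6c965b30d813
  after D1: wrote 8B at 0x07 = 3fe9d15a058bcf0b
  after D2: wrote 6B at 0x08 = 6c965b30d813
  after D3: wrote 3B at 0x16 = 0bf277
  after D4: wrote 8B at 0x0b = 0bf2775a058bcf0b
query mem[0x16]=0x0b, mem[0x14]=0xfd, mem[0x17]=0xf2

MEM[0x16,0x14,0x17] = 0b fd f2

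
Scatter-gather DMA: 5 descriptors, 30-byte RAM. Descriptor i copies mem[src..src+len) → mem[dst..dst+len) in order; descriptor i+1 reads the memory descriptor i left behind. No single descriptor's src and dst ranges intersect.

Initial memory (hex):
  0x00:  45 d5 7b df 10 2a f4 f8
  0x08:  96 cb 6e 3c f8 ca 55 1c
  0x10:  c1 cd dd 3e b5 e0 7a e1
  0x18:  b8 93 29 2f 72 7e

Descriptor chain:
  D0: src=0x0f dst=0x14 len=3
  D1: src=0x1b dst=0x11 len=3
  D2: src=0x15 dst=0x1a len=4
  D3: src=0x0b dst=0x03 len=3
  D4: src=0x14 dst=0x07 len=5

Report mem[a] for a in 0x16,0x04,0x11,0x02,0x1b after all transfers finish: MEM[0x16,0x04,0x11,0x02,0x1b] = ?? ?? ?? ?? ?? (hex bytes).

#0 dst[0x14+3] := {0x1c,0xc1,0xcd}
#1 dst[0x11+3] := {0x2f,0x72,0x7e}
#2 dst[0x1a+4] := {0xc1,0xcd,0xe1,0xb8}
#3 dst[0x03+3] := {0x3c,0xf8,0xca}
#4 dst[0x07+5] := {0x1c,0xc1,0xcd,0xe1,0xb8}
query mem[0x16]=0xcd, mem[0x04]=0xf8, mem[0x11]=0x2f, mem[0x02]=0x7b, mem[0x1b]=0xcd

MEM[0x16,0x04,0x11,0x02,0x1b] = cd f8 2f 7b cd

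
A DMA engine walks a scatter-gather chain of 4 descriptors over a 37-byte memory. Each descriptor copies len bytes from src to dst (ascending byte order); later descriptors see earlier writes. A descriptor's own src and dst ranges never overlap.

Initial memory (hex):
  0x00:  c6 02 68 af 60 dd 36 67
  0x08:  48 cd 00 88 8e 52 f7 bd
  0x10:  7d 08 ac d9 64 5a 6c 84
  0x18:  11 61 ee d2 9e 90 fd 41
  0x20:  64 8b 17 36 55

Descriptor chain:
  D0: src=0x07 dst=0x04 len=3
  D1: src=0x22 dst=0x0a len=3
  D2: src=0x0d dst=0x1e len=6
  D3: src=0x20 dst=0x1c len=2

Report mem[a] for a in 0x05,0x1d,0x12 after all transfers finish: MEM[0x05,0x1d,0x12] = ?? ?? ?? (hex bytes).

[0] 0x07->0x04 len=3 : 67 48 cd
[1] 0x22->0x0a len=3 : 17 36 55
[2] 0x0d->0x1e len=6 : 52 f7 bd 7d 08 ac
[3] 0x20->0x1c len=2 : bd 7d
query mem[0x05]=0x48, mem[0x1d]=0x7d, mem[0x12]=0xac

MEM[0x05,0x1d,0x12] = 48 7d ac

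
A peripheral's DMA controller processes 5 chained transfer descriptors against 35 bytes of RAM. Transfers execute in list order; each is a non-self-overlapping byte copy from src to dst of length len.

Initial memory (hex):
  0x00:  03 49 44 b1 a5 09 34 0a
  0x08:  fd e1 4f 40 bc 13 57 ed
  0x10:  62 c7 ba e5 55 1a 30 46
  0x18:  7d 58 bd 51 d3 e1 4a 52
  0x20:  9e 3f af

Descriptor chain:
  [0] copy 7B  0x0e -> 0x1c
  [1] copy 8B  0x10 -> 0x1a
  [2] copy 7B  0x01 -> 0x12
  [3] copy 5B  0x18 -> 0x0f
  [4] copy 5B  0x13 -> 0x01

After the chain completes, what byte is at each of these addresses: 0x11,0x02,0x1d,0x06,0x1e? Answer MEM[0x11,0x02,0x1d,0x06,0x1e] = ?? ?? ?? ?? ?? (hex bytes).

MEM[0x11,0x02,0x1d,0x06,0x1e] = 62 b1 e5 34 55

D0: mem[0x1c..0x22] <- [57 ed 62 c7 ba e5 55]
D1: mem[0x1a..0x21] <- [62 c7 ba e5 55 1a 30 46]
D2: mem[0x12..0x18] <- [49 44 b1 a5 09 34 0a]
D3: mem[0x0f..0x13] <- [0a 58 62 c7 ba]
D4: mem[0x01..0x05] <- [ba b1 a5 09 34]
query mem[0x11]=0x62, mem[0x02]=0xb1, mem[0x1d]=0xe5, mem[0x06]=0x34, mem[0x1e]=0x55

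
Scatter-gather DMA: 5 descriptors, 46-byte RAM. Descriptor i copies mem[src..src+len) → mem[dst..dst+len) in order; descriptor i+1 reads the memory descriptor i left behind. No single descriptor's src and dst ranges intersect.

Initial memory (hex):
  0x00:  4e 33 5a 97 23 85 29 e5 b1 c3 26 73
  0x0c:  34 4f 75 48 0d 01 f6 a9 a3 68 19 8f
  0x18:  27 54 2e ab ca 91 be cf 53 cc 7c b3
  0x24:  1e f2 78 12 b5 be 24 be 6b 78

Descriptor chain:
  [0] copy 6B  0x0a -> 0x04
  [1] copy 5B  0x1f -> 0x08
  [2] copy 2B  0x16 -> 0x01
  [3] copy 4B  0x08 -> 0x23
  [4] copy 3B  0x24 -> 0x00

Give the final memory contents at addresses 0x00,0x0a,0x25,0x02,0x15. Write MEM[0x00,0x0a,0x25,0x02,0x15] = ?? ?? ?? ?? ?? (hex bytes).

  after D0: wrote 6B at 0x04 = 2673344f7548
  after D1: wrote 5B at 0x08 = cf53cc7cb3
  after D2: wrote 2B at 0x01 = 198f
  after D3: wrote 4B at 0x23 = cf53cc7c
  after D4: wrote 3B at 0x00 = 53cc7c
query mem[0x00]=0x53, mem[0x0a]=0xcc, mem[0x25]=0xcc, mem[0x02]=0x7c, mem[0x15]=0x68

MEM[0x00,0x0a,0x25,0x02,0x15] = 53 cc cc 7c 68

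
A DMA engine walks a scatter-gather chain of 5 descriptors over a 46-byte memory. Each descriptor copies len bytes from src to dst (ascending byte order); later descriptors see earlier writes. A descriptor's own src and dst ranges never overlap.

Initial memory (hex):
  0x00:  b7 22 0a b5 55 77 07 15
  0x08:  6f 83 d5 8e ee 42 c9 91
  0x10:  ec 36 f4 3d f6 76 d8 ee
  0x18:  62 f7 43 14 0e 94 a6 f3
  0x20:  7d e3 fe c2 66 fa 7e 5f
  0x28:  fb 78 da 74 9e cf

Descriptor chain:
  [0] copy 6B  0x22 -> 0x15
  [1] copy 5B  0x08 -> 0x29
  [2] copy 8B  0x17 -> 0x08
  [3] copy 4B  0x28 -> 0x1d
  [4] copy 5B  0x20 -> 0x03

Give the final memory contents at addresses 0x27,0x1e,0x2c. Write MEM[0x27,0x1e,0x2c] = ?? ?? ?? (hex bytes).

  after D0: wrote 6B at 0x15 = fec266fa7e5f
  after D1: wrote 5B at 0x29 = 6f83d58eee
  after D2: wrote 8B at 0x08 = 66fa7e5f140e94a6
  after D3: wrote 4B at 0x1d = fb6f83d5
  after D4: wrote 5B at 0x03 = d5e3fec266
query mem[0x27]=0x5f, mem[0x1e]=0x6f, mem[0x2c]=0x8e

MEM[0x27,0x1e,0x2c] = 5f 6f 8e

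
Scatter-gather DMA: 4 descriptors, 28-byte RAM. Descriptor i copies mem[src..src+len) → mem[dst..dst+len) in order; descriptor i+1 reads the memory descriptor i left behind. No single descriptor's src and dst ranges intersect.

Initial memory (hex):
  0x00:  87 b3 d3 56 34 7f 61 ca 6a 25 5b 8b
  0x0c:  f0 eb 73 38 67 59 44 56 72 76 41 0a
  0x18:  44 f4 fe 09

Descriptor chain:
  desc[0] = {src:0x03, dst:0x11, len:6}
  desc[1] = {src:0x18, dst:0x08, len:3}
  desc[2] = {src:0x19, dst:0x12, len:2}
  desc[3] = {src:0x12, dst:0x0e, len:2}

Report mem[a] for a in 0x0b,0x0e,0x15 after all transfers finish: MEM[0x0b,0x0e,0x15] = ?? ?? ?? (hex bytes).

MEM[0x0b,0x0e,0x15] = 8b f4 ca

#0 dst[0x11+6] := {0x56,0x34,0x7f,0x61,0xca,0x6a}
#1 dst[0x08+3] := {0x44,0xf4,0xfe}
#2 dst[0x12+2] := {0xf4,0xfe}
#3 dst[0x0e+2] := {0xf4,0xfe}
query mem[0x0b]=0x8b, mem[0x0e]=0xf4, mem[0x15]=0xca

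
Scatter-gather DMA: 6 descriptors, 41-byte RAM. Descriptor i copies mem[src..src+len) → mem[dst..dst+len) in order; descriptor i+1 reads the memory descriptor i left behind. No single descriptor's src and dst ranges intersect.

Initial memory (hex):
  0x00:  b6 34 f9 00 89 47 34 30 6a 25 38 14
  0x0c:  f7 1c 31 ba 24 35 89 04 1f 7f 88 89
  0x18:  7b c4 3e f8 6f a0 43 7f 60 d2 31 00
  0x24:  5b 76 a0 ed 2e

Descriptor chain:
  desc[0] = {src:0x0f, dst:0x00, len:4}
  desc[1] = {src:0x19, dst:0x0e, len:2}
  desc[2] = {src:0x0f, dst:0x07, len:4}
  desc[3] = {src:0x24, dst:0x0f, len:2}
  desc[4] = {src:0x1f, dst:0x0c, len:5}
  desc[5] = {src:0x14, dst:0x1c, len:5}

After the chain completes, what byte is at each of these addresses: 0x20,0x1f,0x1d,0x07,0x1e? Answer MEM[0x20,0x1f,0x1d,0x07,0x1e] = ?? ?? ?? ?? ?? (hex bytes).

MEM[0x20,0x1f,0x1d,0x07,0x1e] = 7b 89 7f 3e 88

  after D0: wrote 4B at 0x00 = ba243589
  after D1: wrote 2B at 0x0e = c43e
  after D2: wrote 4B at 0x07 = 3e243589
  after D3: wrote 2B at 0x0f = 5b76
  after D4: wrote 5B at 0x0c = 7f60d23100
  after D5: wrote 5B at 0x1c = 1f7f88897b
query mem[0x20]=0x7b, mem[0x1f]=0x89, mem[0x1d]=0x7f, mem[0x07]=0x3e, mem[0x1e]=0x88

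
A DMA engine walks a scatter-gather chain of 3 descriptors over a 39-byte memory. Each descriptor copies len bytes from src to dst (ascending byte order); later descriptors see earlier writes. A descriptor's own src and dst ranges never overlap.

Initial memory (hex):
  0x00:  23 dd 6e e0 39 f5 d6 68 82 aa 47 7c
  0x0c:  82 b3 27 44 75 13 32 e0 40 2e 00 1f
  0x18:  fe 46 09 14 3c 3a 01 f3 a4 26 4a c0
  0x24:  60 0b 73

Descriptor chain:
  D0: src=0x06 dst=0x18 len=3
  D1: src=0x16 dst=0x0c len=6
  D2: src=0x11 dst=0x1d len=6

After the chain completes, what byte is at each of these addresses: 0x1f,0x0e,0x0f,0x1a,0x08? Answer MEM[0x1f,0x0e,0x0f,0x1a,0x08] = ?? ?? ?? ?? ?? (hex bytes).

MEM[0x1f,0x0e,0x0f,0x1a,0x08] = e0 d6 68 82 82

#0 dst[0x18+3] := {0xd6,0x68,0x82}
#1 dst[0x0c+6] := {0x00,0x1f,0xd6,0x68,0x82,0x14}
#2 dst[0x1d+6] := {0x14,0x32,0xe0,0x40,0x2e,0x00}
query mem[0x1f]=0xe0, mem[0x0e]=0xd6, mem[0x0f]=0x68, mem[0x1a]=0x82, mem[0x08]=0x82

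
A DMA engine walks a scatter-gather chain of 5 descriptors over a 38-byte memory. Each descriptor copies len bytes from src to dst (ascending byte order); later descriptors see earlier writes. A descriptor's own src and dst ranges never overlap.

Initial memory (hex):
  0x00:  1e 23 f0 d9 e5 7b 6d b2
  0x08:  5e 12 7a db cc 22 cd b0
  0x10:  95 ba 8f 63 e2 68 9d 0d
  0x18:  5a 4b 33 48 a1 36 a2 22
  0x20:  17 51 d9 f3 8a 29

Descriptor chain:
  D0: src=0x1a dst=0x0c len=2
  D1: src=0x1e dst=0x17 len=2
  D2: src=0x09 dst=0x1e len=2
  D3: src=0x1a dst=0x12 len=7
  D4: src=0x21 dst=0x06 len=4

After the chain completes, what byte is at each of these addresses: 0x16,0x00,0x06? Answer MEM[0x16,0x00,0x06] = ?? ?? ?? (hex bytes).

MEM[0x16,0x00,0x06] = 12 1e 51

  after D0: wrote 2B at 0x0c = 3348
  after D1: wrote 2B at 0x17 = a222
  after D2: wrote 2B at 0x1e = 127a
  after D3: wrote 7B at 0x12 = 3348a136127a17
  after D4: wrote 4B at 0x06 = 51d9f38a
query mem[0x16]=0x12, mem[0x00]=0x1e, mem[0x06]=0x51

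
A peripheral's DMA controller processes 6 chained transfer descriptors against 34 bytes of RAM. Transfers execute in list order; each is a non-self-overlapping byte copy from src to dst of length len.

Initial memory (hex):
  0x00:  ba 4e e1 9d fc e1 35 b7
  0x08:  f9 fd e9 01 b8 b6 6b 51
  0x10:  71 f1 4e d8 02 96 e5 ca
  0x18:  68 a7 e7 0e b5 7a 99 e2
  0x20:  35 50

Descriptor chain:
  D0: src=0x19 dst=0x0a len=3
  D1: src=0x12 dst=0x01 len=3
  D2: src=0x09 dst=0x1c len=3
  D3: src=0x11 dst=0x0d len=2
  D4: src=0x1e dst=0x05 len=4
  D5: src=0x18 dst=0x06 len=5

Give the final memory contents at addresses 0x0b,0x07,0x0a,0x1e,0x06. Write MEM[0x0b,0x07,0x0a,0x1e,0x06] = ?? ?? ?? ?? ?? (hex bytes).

MEM[0x0b,0x07,0x0a,0x1e,0x06] = e7 a7 fd e7 68

#0 dst[0x0a+3] := {0xa7,0xe7,0x0e}
#1 dst[0x01+3] := {0x4e,0xd8,0x02}
#2 dst[0x1c+3] := {0xfd,0xa7,0xe7}
#3 dst[0x0d+2] := {0xf1,0x4e}
#4 dst[0x05+4] := {0xe7,0xe2,0x35,0x50}
#5 dst[0x06+5] := {0x68,0xa7,0xe7,0x0e,0xfd}
query mem[0x0b]=0xe7, mem[0x07]=0xa7, mem[0x0a]=0xfd, mem[0x1e]=0xe7, mem[0x06]=0x68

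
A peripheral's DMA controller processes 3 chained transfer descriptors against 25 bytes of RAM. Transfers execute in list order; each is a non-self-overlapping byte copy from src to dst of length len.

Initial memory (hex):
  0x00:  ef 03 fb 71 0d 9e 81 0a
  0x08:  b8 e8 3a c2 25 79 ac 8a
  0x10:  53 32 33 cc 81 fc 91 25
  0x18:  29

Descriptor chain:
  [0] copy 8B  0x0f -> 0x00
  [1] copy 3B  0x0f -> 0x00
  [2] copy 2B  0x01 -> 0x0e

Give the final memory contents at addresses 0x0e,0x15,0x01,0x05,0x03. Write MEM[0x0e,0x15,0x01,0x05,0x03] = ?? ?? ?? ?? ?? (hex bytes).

[0] 0x0f->0x00 len=8 : 8a 53 32 33 cc 81 fc 91
[1] 0x0f->0x00 len=3 : 8a 53 32
[2] 0x01->0x0e len=2 : 53 32
query mem[0x0e]=0x53, mem[0x15]=0xfc, mem[0x01]=0x53, mem[0x05]=0x81, mem[0x03]=0x33

MEM[0x0e,0x15,0x01,0x05,0x03] = 53 fc 53 81 33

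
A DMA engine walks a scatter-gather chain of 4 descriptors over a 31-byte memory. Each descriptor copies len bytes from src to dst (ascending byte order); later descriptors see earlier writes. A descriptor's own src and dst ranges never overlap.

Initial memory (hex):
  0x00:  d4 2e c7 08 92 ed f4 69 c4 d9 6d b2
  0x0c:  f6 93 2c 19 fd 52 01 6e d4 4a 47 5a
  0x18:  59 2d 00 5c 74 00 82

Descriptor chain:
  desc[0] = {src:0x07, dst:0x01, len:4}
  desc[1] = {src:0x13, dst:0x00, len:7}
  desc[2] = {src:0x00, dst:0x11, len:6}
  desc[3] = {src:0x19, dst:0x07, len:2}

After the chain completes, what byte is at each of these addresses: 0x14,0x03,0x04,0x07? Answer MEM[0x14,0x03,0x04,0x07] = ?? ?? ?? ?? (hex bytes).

#0 dst[0x01+4] := {0x69,0xc4,0xd9,0x6d}
#1 dst[0x00+7] := {0x6e,0xd4,0x4a,0x47,0x5a,0x59,0x2d}
#2 dst[0x11+6] := {0x6e,0xd4,0x4a,0x47,0x5a,0x59}
#3 dst[0x07+2] := {0x2d,0x00}
query mem[0x14]=0x47, mem[0x03]=0x47, mem[0x04]=0x5a, mem[0x07]=0x2d

MEM[0x14,0x03,0x04,0x07] = 47 47 5a 2d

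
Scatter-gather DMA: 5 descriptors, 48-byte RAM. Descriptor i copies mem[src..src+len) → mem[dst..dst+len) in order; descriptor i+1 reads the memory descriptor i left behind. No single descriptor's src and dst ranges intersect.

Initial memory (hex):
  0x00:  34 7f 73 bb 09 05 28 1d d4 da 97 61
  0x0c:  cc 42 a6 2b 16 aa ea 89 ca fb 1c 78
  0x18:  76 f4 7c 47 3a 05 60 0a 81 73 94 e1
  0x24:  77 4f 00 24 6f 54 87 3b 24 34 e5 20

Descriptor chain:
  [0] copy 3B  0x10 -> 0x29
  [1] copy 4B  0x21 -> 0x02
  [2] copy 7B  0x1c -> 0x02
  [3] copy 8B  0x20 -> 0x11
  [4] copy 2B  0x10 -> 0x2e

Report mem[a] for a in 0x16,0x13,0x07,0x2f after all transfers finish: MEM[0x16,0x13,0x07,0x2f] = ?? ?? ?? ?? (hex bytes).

[0] 0x10->0x29 len=3 : 16 aa ea
[1] 0x21->0x02 len=4 : 73 94 e1 77
[2] 0x1c->0x02 len=7 : 3a 05 60 0a 81 73 94
[3] 0x20->0x11 len=8 : 81 73 94 e1 77 4f 00 24
[4] 0x10->0x2e len=2 : 16 81
query mem[0x16]=0x4f, mem[0x13]=0x94, mem[0x07]=0x73, mem[0x2f]=0x81

MEM[0x16,0x13,0x07,0x2f] = 4f 94 73 81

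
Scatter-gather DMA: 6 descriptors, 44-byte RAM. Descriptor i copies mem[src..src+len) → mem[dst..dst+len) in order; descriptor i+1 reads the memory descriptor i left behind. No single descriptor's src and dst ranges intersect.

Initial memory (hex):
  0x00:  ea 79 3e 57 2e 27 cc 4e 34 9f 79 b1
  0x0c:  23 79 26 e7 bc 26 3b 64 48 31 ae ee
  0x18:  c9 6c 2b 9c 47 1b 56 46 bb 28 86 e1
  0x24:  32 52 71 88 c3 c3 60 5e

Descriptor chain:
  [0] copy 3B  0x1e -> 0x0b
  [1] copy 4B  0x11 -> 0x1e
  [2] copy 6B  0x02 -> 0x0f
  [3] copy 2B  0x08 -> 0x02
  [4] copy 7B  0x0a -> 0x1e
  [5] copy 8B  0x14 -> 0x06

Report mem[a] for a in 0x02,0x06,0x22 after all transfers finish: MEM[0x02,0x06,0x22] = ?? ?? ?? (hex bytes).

#0 dst[0x0b+3] := {0x56,0x46,0xbb}
#1 dst[0x1e+4] := {0x26,0x3b,0x64,0x48}
#2 dst[0x0f+6] := {0x3e,0x57,0x2e,0x27,0xcc,0x4e}
#3 dst[0x02+2] := {0x34,0x9f}
#4 dst[0x1e+7] := {0x79,0x56,0x46,0xbb,0x26,0x3e,0x57}
#5 dst[0x06+8] := {0x4e,0x31,0xae,0xee,0xc9,0x6c,0x2b,0x9c}
query mem[0x02]=0x34, mem[0x06]=0x4e, mem[0x22]=0x26

MEM[0x02,0x06,0x22] = 34 4e 26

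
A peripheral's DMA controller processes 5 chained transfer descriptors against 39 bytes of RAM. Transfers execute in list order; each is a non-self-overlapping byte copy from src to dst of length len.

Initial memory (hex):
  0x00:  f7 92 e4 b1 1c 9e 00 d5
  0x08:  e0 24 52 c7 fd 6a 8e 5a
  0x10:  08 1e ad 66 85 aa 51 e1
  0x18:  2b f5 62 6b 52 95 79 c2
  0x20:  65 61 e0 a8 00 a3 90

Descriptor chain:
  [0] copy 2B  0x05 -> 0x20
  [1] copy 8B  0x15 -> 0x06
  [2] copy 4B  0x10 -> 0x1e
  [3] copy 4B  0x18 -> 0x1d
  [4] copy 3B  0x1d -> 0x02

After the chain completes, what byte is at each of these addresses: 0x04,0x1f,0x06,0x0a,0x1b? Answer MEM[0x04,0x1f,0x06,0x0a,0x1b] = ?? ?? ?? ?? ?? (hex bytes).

D0: mem[0x20..0x21] <- [9e 00]
D1: mem[0x06..0x0d] <- [aa 51 e1 2b f5 62 6b 52]
D2: mem[0x1e..0x21] <- [08 1e ad 66]
D3: mem[0x1d..0x20] <- [2b f5 62 6b]
D4: mem[0x02..0x04] <- [2b f5 62]
query mem[0x04]=0x62, mem[0x1f]=0x62, mem[0x06]=0xaa, mem[0x0a]=0xf5, mem[0x1b]=0x6b

MEM[0x04,0x1f,0x06,0x0a,0x1b] = 62 62 aa f5 6b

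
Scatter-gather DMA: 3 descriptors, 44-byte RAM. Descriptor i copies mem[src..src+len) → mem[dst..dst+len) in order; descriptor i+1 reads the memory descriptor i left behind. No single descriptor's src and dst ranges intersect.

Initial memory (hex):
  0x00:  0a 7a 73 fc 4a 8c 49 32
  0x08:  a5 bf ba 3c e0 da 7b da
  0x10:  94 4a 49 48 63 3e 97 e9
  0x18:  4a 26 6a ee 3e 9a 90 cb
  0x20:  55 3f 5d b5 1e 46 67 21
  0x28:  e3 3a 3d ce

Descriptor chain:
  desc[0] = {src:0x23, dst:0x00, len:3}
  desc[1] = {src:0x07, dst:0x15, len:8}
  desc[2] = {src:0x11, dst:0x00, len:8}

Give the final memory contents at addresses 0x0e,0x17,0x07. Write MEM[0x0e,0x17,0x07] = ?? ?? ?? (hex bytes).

MEM[0x0e,0x17,0x07] = 7b bf ba

#0 dst[0x00+3] := {0xb5,0x1e,0x46}
#1 dst[0x15+8] := {0x32,0xa5,0xbf,0xba,0x3c,0xe0,0xda,0x7b}
#2 dst[0x00+8] := {0x4a,0x49,0x48,0x63,0x32,0xa5,0xbf,0xba}
query mem[0x0e]=0x7b, mem[0x17]=0xbf, mem[0x07]=0xba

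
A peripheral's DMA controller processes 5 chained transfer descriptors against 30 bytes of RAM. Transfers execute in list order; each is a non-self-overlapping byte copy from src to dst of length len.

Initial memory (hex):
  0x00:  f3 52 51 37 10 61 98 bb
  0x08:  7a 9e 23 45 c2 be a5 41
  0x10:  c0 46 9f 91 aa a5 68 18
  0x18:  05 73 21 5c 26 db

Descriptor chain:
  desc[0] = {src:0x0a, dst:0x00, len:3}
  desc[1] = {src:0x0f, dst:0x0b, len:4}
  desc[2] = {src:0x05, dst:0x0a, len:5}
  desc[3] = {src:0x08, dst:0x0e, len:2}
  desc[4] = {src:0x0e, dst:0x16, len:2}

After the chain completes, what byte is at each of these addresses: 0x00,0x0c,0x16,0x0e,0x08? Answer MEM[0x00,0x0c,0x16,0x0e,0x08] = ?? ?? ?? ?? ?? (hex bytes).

MEM[0x00,0x0c,0x16,0x0e,0x08] = 23 bb 7a 7a 7a

[0] 0x0a->0x00 len=3 : 23 45 c2
[1] 0x0f->0x0b len=4 : 41 c0 46 9f
[2] 0x05->0x0a len=5 : 61 98 bb 7a 9e
[3] 0x08->0x0e len=2 : 7a 9e
[4] 0x0e->0x16 len=2 : 7a 9e
query mem[0x00]=0x23, mem[0x0c]=0xbb, mem[0x16]=0x7a, mem[0x0e]=0x7a, mem[0x08]=0x7a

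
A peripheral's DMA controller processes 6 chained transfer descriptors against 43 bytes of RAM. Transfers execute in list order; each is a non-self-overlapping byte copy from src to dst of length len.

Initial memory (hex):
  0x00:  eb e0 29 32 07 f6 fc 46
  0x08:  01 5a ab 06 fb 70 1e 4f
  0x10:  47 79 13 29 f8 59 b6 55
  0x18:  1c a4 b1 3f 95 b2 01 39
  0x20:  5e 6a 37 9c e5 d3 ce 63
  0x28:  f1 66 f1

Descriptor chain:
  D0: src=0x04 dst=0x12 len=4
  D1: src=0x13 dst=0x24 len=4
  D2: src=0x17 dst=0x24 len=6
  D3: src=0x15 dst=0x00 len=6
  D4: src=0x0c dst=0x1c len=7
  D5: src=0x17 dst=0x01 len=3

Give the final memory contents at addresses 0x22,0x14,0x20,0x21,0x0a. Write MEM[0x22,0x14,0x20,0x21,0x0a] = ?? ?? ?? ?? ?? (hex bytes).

MEM[0x22,0x14,0x20,0x21,0x0a] = 07 fc 47 79 ab

D0: mem[0x12..0x15] <- [07 f6 fc 46]
D1: mem[0x24..0x27] <- [f6 fc 46 b6]
D2: mem[0x24..0x29] <- [55 1c a4 b1 3f 95]
D3: mem[0x00..0x05] <- [46 b6 55 1c a4 b1]
D4: mem[0x1c..0x22] <- [fb 70 1e 4f 47 79 07]
D5: mem[0x01..0x03] <- [55 1c a4]
query mem[0x22]=0x07, mem[0x14]=0xfc, mem[0x20]=0x47, mem[0x21]=0x79, mem[0x0a]=0xab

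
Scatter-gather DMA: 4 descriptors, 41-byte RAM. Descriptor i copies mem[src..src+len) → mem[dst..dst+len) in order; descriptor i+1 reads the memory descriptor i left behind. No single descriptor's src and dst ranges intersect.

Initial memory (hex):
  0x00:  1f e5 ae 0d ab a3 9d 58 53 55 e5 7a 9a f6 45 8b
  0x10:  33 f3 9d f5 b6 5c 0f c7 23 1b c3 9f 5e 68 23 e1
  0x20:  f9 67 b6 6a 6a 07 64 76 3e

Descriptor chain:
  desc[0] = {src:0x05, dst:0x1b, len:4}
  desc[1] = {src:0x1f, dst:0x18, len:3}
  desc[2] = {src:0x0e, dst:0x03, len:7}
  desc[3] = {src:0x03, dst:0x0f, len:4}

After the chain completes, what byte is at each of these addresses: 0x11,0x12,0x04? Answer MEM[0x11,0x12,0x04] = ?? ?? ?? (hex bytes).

  after D0: wrote 4B at 0x1b = a39d5853
  after D1: wrote 3B at 0x18 = e1f967
  after D2: wrote 7B at 0x03 = 458b33f39df5b6
  after D3: wrote 4B at 0x0f = 458b33f3
query mem[0x11]=0x33, mem[0x12]=0xf3, mem[0x04]=0x8b

MEM[0x11,0x12,0x04] = 33 f3 8b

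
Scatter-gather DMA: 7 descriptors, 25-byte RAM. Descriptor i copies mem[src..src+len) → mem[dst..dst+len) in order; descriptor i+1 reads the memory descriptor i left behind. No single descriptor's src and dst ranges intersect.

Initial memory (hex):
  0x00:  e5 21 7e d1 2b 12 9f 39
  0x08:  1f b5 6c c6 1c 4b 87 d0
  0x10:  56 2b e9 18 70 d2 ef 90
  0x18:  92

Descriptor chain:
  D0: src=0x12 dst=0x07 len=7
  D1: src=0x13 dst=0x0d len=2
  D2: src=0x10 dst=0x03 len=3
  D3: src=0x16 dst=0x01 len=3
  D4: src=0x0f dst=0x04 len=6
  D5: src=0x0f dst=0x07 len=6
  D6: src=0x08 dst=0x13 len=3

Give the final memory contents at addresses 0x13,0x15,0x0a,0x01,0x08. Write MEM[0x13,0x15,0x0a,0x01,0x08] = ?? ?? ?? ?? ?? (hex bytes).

MEM[0x13,0x15,0x0a,0x01,0x08] = 56 e9 e9 ef 56

#0 dst[0x07+7] := {0xe9,0x18,0x70,0xd2,0xef,0x90,0x92}
#1 dst[0x0d+2] := {0x18,0x70}
#2 dst[0x03+3] := {0x56,0x2b,0xe9}
#3 dst[0x01+3] := {0xef,0x90,0x92}
#4 dst[0x04+6] := {0xd0,0x56,0x2b,0xe9,0x18,0x70}
#5 dst[0x07+6] := {0xd0,0x56,0x2b,0xe9,0x18,0x70}
#6 dst[0x13+3] := {0x56,0x2b,0xe9}
query mem[0x13]=0x56, mem[0x15]=0xe9, mem[0x0a]=0xe9, mem[0x01]=0xef, mem[0x08]=0x56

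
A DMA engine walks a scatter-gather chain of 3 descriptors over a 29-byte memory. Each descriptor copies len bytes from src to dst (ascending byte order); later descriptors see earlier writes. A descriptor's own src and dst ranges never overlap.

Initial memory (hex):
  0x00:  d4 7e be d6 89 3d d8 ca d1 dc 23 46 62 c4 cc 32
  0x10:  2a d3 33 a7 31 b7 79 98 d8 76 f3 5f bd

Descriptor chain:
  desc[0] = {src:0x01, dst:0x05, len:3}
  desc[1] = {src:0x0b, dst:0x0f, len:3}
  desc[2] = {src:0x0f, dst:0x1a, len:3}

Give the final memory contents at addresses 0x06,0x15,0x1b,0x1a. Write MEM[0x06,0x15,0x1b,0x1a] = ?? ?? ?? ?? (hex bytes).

MEM[0x06,0x15,0x1b,0x1a] = be b7 62 46

#0 dst[0x05+3] := {0x7e,0xbe,0xd6}
#1 dst[0x0f+3] := {0x46,0x62,0xc4}
#2 dst[0x1a+3] := {0x46,0x62,0xc4}
query mem[0x06]=0xbe, mem[0x15]=0xb7, mem[0x1b]=0x62, mem[0x1a]=0x46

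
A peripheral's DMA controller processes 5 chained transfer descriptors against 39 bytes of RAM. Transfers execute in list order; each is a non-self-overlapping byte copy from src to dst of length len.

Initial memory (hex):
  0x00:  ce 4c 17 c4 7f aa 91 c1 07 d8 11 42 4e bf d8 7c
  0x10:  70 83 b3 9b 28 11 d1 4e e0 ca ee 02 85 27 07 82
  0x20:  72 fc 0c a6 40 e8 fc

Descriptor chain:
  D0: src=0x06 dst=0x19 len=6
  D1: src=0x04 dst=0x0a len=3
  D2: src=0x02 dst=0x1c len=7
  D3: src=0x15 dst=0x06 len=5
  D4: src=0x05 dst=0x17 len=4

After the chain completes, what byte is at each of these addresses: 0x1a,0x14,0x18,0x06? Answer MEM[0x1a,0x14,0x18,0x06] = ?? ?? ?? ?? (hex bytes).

MEM[0x1a,0x14,0x18,0x06] = 4e 28 11 11

#0 dst[0x19+6] := {0x91,0xc1,0x07,0xd8,0x11,0x42}
#1 dst[0x0a+3] := {0x7f,0xaa,0x91}
#2 dst[0x1c+7] := {0x17,0xc4,0x7f,0xaa,0x91,0xc1,0x07}
#3 dst[0x06+5] := {0x11,0xd1,0x4e,0xe0,0x91}
#4 dst[0x17+4] := {0xaa,0x11,0xd1,0x4e}
query mem[0x1a]=0x4e, mem[0x14]=0x28, mem[0x18]=0x11, mem[0x06]=0x11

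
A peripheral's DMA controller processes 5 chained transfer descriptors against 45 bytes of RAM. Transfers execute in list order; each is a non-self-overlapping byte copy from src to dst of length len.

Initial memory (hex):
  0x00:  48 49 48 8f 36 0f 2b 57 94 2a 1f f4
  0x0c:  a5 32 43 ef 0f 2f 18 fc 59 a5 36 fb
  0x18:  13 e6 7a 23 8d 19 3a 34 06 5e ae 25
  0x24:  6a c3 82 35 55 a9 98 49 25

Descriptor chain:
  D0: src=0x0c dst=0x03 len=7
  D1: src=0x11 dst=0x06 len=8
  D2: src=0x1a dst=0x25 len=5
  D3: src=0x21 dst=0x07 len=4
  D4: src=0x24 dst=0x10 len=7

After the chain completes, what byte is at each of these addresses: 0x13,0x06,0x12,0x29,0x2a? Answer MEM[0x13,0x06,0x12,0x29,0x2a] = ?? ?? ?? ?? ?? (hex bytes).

D0: mem[0x03..0x09] <- [a5 32 43 ef 0f 2f 18]
D1: mem[0x06..0x0d] <- [2f 18 fc 59 a5 36 fb 13]
D2: mem[0x25..0x29] <- [7a 23 8d 19 3a]
D3: mem[0x07..0x0a] <- [5e ae 25 6a]
D4: mem[0x10..0x16] <- [6a 7a 23 8d 19 3a 98]
query mem[0x13]=0x8d, mem[0x06]=0x2f, mem[0x12]=0x23, mem[0x29]=0x3a, mem[0x2a]=0x98

MEM[0x13,0x06,0x12,0x29,0x2a] = 8d 2f 23 3a 98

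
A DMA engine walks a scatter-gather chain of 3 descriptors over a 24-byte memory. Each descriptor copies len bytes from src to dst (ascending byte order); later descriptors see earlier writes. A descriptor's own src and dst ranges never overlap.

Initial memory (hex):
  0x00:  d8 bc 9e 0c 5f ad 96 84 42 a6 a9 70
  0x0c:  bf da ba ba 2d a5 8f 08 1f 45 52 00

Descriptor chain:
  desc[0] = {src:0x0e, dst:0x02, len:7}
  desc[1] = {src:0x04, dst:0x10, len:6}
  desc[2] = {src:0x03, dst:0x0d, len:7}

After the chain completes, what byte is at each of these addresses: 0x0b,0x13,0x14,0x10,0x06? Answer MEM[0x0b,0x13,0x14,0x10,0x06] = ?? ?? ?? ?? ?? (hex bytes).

  after D0: wrote 7B at 0x02 = baba2da58f081f
  after D1: wrote 6B at 0x10 = 2da58f081fa6
  after D2: wrote 7B at 0x0d = ba2da58f081fa6
query mem[0x0b]=0x70, mem[0x13]=0xa6, mem[0x14]=0x1f, mem[0x10]=0x8f, mem[0x06]=0x8f

MEM[0x0b,0x13,0x14,0x10,0x06] = 70 a6 1f 8f 8f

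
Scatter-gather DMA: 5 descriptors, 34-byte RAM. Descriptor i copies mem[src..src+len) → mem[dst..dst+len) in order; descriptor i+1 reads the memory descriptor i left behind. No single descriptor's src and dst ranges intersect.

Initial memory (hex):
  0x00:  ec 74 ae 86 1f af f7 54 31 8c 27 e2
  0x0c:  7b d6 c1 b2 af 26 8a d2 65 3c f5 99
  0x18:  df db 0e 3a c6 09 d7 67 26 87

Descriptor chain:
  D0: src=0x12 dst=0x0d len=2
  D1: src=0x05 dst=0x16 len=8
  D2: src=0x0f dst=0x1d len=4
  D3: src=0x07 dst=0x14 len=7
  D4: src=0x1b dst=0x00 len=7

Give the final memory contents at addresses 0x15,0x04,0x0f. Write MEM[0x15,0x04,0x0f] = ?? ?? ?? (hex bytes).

[0] 0x12->0x0d len=2 : 8a d2
[1] 0x05->0x16 len=8 : af f7 54 31 8c 27 e2 7b
[2] 0x0f->0x1d len=4 : b2 af 26 8a
[3] 0x07->0x14 len=7 : 54 31 8c 27 e2 7b 8a
[4] 0x1b->0x00 len=7 : 27 e2 b2 af 26 8a 87
query mem[0x15]=0x31, mem[0x04]=0x26, mem[0x0f]=0xb2

MEM[0x15,0x04,0x0f] = 31 26 b2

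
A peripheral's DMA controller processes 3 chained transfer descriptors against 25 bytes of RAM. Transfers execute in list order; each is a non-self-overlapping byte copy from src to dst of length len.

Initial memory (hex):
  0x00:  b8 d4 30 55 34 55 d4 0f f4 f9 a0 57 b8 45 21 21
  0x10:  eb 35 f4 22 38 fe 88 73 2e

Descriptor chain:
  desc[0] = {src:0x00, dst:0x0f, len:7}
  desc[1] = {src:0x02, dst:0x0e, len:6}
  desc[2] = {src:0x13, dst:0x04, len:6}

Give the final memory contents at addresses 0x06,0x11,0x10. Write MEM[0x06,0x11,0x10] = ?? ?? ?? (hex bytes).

MEM[0x06,0x11,0x10] = d4 55 34

  after D0: wrote 7B at 0x0f = b8d430553455d4
  after D1: wrote 6B at 0x0e = 30553455d40f
  after D2: wrote 6B at 0x04 = 0f55d488732e
query mem[0x06]=0xd4, mem[0x11]=0x55, mem[0x10]=0x34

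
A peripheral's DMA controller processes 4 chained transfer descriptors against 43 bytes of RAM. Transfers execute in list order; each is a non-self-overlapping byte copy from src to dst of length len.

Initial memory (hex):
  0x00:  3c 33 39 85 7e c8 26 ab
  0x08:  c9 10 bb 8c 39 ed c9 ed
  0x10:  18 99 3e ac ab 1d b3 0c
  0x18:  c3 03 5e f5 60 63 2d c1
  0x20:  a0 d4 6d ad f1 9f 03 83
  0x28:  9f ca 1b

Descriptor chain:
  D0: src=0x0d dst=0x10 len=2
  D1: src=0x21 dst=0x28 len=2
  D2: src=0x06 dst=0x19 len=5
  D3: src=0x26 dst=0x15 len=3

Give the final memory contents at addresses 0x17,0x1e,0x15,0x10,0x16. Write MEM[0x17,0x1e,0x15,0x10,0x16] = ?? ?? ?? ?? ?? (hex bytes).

MEM[0x17,0x1e,0x15,0x10,0x16] = d4 2d 03 ed 83

[0] 0x0d->0x10 len=2 : ed c9
[1] 0x21->0x28 len=2 : d4 6d
[2] 0x06->0x19 len=5 : 26 ab c9 10 bb
[3] 0x26->0x15 len=3 : 03 83 d4
query mem[0x17]=0xd4, mem[0x1e]=0x2d, mem[0x15]=0x03, mem[0x10]=0xed, mem[0x16]=0x83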